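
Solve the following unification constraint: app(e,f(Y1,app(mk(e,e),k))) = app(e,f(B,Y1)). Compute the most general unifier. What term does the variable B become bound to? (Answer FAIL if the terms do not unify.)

app(mk(e,e),k)

Decompose app/2: e = e,  f(Y1,app(mk(e,e),k)) = f(B,Y1).
Delete trivial equation e = e.
Decompose f/2: Y1 = B,  app(mk(e,e),k) = Y1.
Bind Y1 := B; substituting into the remaining equation gives: app(mk(e,e),k) = B.
Bind B := app(mk(e,e),k). Substituting into the earlier binding gives Y1 := app(mk(e,e),k).
MGU = { Y1 -> app(mk(e,e),k), B -> app(mk(e,e),k) }, so B -> app(mk(e,e),k).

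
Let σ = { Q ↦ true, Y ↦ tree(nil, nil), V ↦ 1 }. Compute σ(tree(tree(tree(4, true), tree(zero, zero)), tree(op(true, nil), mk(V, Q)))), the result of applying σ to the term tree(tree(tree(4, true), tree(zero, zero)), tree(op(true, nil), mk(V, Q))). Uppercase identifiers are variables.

Replace each occurrence of Q with true.
Replace each occurrence of V with 1.
Result: tree(tree(tree(4, true), tree(zero, zero)), tree(op(true, nil), mk(1, true))).

tree(tree(tree(4, true), tree(zero, zero)), tree(op(true, nil), mk(1, true)))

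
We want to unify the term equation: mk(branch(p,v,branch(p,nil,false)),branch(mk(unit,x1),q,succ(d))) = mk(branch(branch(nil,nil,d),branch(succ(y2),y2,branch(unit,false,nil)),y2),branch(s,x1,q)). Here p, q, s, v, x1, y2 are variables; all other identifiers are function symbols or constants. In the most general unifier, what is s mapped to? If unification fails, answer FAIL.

Decompose mk/2: branch(p,v,branch(p,nil,false)) = branch(branch(nil,nil,d),branch(succ(y2),y2,branch(unit,false,nil)),y2),  branch(mk(unit,x1),q,succ(d)) = branch(s,x1,q).
Decompose branch/3: p = branch(nil,nil,d),  v = branch(succ(y2),y2,branch(unit,false,nil)),  branch(p,nil,false) = y2.
Bind p := branch(nil,nil,d); substituting into the one remaining equation that mentions p gives: branch(branch(nil,nil,d),nil,false) = y2.
Bind v := branch(succ(y2),y2,branch(unit,false,nil)); no other remaining equation mentions v.
Bind y2 := branch(branch(nil,nil,d),nil,false); no other remaining equation mentions y2. Substituting into the earlier binding gives v := branch(succ(branch(branch(nil,nil,d),nil,false)),branch(branch(nil,nil,d),nil,false),branch(unit,false,nil)).
Decompose branch/3: mk(unit,x1) = s,  q = x1,  succ(d) = q.
Bind s := mk(unit,x1); no other remaining equation mentions s.
Bind q := x1; substituting into the remaining equation gives: succ(d) = x1.
Bind x1 := succ(d). Substituting into the earlier bindings gives s := mk(unit,succ(d)), q := succ(d).
MGU = { p ↦ branch(nil,nil,d), v ↦ branch(succ(branch(branch(nil,nil,d),nil,false)),branch(branch(nil,nil,d),nil,false),branch(unit,false,nil)), y2 ↦ branch(branch(nil,nil,d),nil,false), s ↦ mk(unit,succ(d)), q ↦ succ(d), x1 ↦ succ(d) }, so s ↦ mk(unit,succ(d)).

mk(unit,succ(d))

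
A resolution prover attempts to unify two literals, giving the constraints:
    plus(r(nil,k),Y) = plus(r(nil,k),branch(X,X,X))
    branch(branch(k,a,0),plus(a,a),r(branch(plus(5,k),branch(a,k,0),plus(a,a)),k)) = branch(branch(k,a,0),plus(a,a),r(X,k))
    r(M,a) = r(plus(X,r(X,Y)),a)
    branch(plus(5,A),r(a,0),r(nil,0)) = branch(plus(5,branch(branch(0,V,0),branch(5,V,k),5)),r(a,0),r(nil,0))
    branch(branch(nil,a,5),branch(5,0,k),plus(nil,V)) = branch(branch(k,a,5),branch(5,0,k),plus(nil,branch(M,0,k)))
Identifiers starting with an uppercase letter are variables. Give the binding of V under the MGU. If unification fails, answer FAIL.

Decompose plus/2: r(nil,k) = r(nil,k),  Y = branch(X,X,X).
Delete trivial equation r(nil,k) = r(nil,k).
Bind Y := branch(X,X,X); substituting into the one remaining equation that mentions Y gives: r(M,a) = r(plus(X,r(X,branch(X,X,X))),a).
Decompose branch/3: branch(k,a,0) = branch(k,a,0),  plus(a,a) = plus(a,a),  r(branch(plus(5,k),branch(a,k,0),plus(a,a)),k) = r(X,k).
Delete trivial equation branch(k,a,0) = branch(k,a,0).
Delete trivial equation plus(a,a) = plus(a,a).
Decompose r/2: branch(plus(5,k),branch(a,k,0),plus(a,a)) = X,  k = k.
Bind X := branch(plus(5,k),branch(a,k,0),plus(a,a)); substituting into the one remaining equation that mentions X gives: r(M,a) = r(plus(branch(plus(5,k),branch(a,k,0),plus(a,a)),r(branch(plus(5,k),branch(a,k,0),plus(a,a)),branch(branch(plus(5,k),branch(a,k,0),plus(a,a)),branch(plus(5,k),branch(a,k,0),plus(a,a)),branch(plus(5,k),branch(a,k,0),plus(a,a))))),a). Substituting into the earlier binding gives Y := branch(branch(plus(5,k),branch(a,k,0),plus(a,a)),branch(plus(5,k),branch(a,k,0),plus(a,a)),branch(plus(5,k),branch(a,k,0),plus(a,a))).
Delete trivial equation k = k.
Decompose r/2: M = plus(branch(plus(5,k),branch(a,k,0),plus(a,a)),r(branch(plus(5,k),branch(a,k,0),plus(a,a)),branch(branch(plus(5,k),branch(a,k,0),plus(a,a)),branch(plus(5,k),branch(a,k,0),plus(a,a)),branch(plus(5,k),branch(a,k,0),plus(a,a))))),  a = a.
Bind M := plus(branch(plus(5,k),branch(a,k,0),plus(a,a)),r(branch(plus(5,k),branch(a,k,0),plus(a,a)),branch(branch(plus(5,k),branch(a,k,0),plus(a,a)),branch(plus(5,k),branch(a,k,0),plus(a,a)),branch(plus(5,k),branch(a,k,0),plus(a,a))))); substituting into the one remaining equation that mentions M gives: branch(branch(nil,a,5),branch(5,0,k),plus(nil,V)) = branch(branch(k,a,5),branch(5,0,k),plus(nil,branch(plus(branch(plus(5,k),branch(a,k,0),plus(a,a)),r(branch(plus(5,k),branch(a,k,0),plus(a,a)),branch(branch(plus(5,k),branch(a,k,0),plus(a,a)),branch(plus(5,k),branch(a,k,0),plus(a,a)),branch(plus(5,k),branch(a,k,0),plus(a,a))))),0,k))).
Delete trivial equation a = a.
Decompose branch/3: plus(5,A) = plus(5,branch(branch(0,V,0),branch(5,V,k),5)),  r(a,0) = r(a,0),  r(nil,0) = r(nil,0).
Decompose plus/2: 5 = 5,  A = branch(branch(0,V,0),branch(5,V,k),5).
Delete trivial equation 5 = 5.
Bind A := branch(branch(0,V,0),branch(5,V,k),5); no other remaining equation mentions A.
Delete trivial equation r(a,0) = r(a,0).
Delete trivial equation r(nil,0) = r(nil,0).
Decompose branch/3: branch(nil,a,5) = branch(k,a,5),  branch(5,0,k) = branch(5,0,k),  plus(nil,V) = plus(nil,branch(plus(branch(plus(5,k),branch(a,k,0),plus(a,a)),r(branch(plus(5,k),branch(a,k,0),plus(a,a)),branch(branch(plus(5,k),branch(a,k,0),plus(a,a)),branch(plus(5,k),branch(a,k,0),plus(a,a)),branch(plus(5,k),branch(a,k,0),plus(a,a))))),0,k)).
Decompose branch/3: nil = k,  a = a,  5 = 5.
Clash: constants nil and k differ; no unifier exists.

FAIL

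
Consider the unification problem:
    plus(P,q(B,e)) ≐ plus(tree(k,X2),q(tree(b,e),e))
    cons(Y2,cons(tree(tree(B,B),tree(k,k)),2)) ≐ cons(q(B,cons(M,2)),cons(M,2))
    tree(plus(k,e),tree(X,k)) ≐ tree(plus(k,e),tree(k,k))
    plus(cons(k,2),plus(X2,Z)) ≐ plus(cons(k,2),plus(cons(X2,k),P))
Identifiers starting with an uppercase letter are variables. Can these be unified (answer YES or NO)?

NO

Decompose plus/2: P ≐ tree(k,X2),  q(B,e) ≐ q(tree(b,e),e).
Bind P := tree(k,X2); substituting into the one remaining equation that mentions P gives: plus(cons(k,2),plus(X2,Z)) ≐ plus(cons(k,2),plus(cons(X2,k),tree(k,X2))).
Decompose q/2: B ≐ tree(b,e),  e ≐ e.
Bind B := tree(b,e); substituting into the one remaining equation that mentions B gives: cons(Y2,cons(tree(tree(tree(b,e),tree(b,e)),tree(k,k)),2)) ≐ cons(q(tree(b,e),cons(M,2)),cons(M,2)).
Delete trivial equation e ≐ e.
Decompose cons/2: Y2 ≐ q(tree(b,e),cons(M,2)),  cons(tree(tree(tree(b,e),tree(b,e)),tree(k,k)),2) ≐ cons(M,2).
Bind Y2 := q(tree(b,e),cons(M,2)); no other remaining equation mentions Y2.
Decompose cons/2: tree(tree(tree(b,e),tree(b,e)),tree(k,k)) ≐ M,  2 ≐ 2.
Bind M := tree(tree(tree(b,e),tree(b,e)),tree(k,k)); no other remaining equation mentions M. Substituting into the earlier binding gives Y2 := q(tree(b,e),cons(tree(tree(tree(b,e),tree(b,e)),tree(k,k)),2)).
Delete trivial equation 2 ≐ 2.
Decompose tree/2: plus(k,e) ≐ plus(k,e),  tree(X,k) ≐ tree(k,k).
Delete trivial equation plus(k,e) ≐ plus(k,e).
Decompose tree/2: X ≐ k,  k ≐ k.
Bind X := k; no other remaining equation mentions X.
Delete trivial equation k ≐ k.
Decompose plus/2: cons(k,2) ≐ cons(k,2),  plus(X2,Z) ≐ plus(cons(X2,k),tree(k,X2)).
Delete trivial equation cons(k,2) ≐ cons(k,2).
Decompose plus/2: X2 ≐ cons(X2,k),  Z ≐ tree(k,X2).
Occurs check fails: X2 occurs in cons(X2,k); the equation X2 ≐ cons(X2,k) has no finite solution.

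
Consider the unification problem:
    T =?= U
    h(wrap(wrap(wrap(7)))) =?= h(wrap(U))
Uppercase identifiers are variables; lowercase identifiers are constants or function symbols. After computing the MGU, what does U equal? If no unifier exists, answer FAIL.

wrap(wrap(7))

Bind T := U; no other remaining equation mentions T.
Decompose h/1: wrap(wrap(wrap(7))) =?= wrap(U).
Decompose wrap/1: wrap(wrap(7)) =?= U.
Bind U := wrap(wrap(7)). Substituting into the earlier binding gives T := wrap(wrap(7)).
MGU = { T ↦ wrap(wrap(7)), U ↦ wrap(wrap(7)) }, so U ↦ wrap(wrap(7)).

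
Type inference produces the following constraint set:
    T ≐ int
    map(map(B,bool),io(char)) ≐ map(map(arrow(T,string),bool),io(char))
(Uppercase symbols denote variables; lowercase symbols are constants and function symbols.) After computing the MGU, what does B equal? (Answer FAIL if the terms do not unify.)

Bind T := int; substituting into the remaining equation gives: map(map(B,bool),io(char)) ≐ map(map(arrow(int,string),bool),io(char)).
Decompose map/2: map(B,bool) ≐ map(arrow(int,string),bool),  io(char) ≐ io(char).
Decompose map/2: B ≐ arrow(int,string),  bool ≐ bool.
Bind B := arrow(int,string); no other remaining equation mentions B.
Delete trivial equation bool ≐ bool.
Delete trivial equation io(char) ≐ io(char).
MGU = { T ↦ int, B ↦ arrow(int,string) }, so B ↦ arrow(int,string).

arrow(int,string)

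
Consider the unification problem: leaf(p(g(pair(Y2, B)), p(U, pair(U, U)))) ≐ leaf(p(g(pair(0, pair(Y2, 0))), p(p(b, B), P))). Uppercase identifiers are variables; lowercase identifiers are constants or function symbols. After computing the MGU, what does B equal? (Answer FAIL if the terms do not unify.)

pair(0, 0)

Decompose leaf/1: p(g(pair(Y2, B)), p(U, pair(U, U))) ≐ p(g(pair(0, pair(Y2, 0))), p(p(b, B), P)).
Decompose p/2: g(pair(Y2, B)) ≐ g(pair(0, pair(Y2, 0))),  p(U, pair(U, U)) ≐ p(p(b, B), P).
Decompose g/1: pair(Y2, B) ≐ pair(0, pair(Y2, 0)).
Decompose pair/2: Y2 ≐ 0,  B ≐ pair(Y2, 0).
Bind Y2 := 0; substituting into the one remaining equation that mentions Y2 gives: B ≐ pair(0, 0).
Bind B := pair(0, 0); substituting into the remaining equation gives: p(U, pair(U, U)) ≐ p(p(b, pair(0, 0)), P).
Decompose p/2: U ≐ p(b, pair(0, 0)),  pair(U, U) ≐ P.
Bind U := p(b, pair(0, 0)); substituting into the remaining equation gives: pair(p(b, pair(0, 0)), p(b, pair(0, 0))) ≐ P.
Bind P := pair(p(b, pair(0, 0)), p(b, pair(0, 0))).
MGU = { Y2 ↦ 0, B ↦ pair(0, 0), U ↦ p(b, pair(0, 0)), P ↦ pair(p(b, pair(0, 0)), p(b, pair(0, 0))) }, so B ↦ pair(0, 0).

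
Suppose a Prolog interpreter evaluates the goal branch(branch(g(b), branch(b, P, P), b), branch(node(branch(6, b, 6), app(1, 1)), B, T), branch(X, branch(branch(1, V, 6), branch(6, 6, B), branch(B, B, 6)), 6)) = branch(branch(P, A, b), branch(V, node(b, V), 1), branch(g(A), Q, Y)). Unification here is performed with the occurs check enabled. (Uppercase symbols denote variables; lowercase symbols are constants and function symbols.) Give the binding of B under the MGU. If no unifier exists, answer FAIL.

Decompose branch/3: branch(g(b), branch(b, P, P), b) = branch(P, A, b),  branch(node(branch(6, b, 6), app(1, 1)), B, T) = branch(V, node(b, V), 1),  branch(X, branch(branch(1, V, 6), branch(6, 6, B), branch(B, B, 6)), 6) = branch(g(A), Q, Y).
Decompose branch/3: g(b) = P,  branch(b, P, P) = A,  b = b.
Bind P := g(b); substituting into the one remaining equation that mentions P gives: branch(b, g(b), g(b)) = A.
Bind A := branch(b, g(b), g(b)); substituting into the one remaining equation that mentions A gives: branch(X, branch(branch(1, V, 6), branch(6, 6, B), branch(B, B, 6)), 6) = branch(g(branch(b, g(b), g(b))), Q, Y).
Delete trivial equation b = b.
Decompose branch/3: node(branch(6, b, 6), app(1, 1)) = V,  B = node(b, V),  T = 1.
Bind V := node(branch(6, b, 6), app(1, 1)); substituting into the 2 remaining equations that mention V gives: B = node(b, node(branch(6, b, 6), app(1, 1))),  branch(X, branch(branch(1, node(branch(6, b, 6), app(1, 1)), 6), branch(6, 6, B), branch(B, B, 6)), 6) = branch(g(branch(b, g(b), g(b))), Q, Y).
Bind B := node(b, node(branch(6, b, 6), app(1, 1))); substituting into the one remaining equation that mentions B gives: branch(X, branch(branch(1, node(branch(6, b, 6), app(1, 1)), 6), branch(6, 6, node(b, node(branch(6, b, 6), app(1, 1)))), branch(node(b, node(branch(6, b, 6), app(1, 1))), node(b, node(branch(6, b, 6), app(1, 1))), 6)), 6) = branch(g(branch(b, g(b), g(b))), Q, Y).
Bind T := 1; no other remaining equation mentions T.
Decompose branch/3: X = g(branch(b, g(b), g(b))),  branch(branch(1, node(branch(6, b, 6), app(1, 1)), 6), branch(6, 6, node(b, node(branch(6, b, 6), app(1, 1)))), branch(node(b, node(branch(6, b, 6), app(1, 1))), node(b, node(branch(6, b, 6), app(1, 1))), 6)) = Q,  6 = Y.
Bind X := g(branch(b, g(b), g(b))); no other remaining equation mentions X.
Bind Q := branch(branch(1, node(branch(6, b, 6), app(1, 1)), 6), branch(6, 6, node(b, node(branch(6, b, 6), app(1, 1)))), branch(node(b, node(branch(6, b, 6), app(1, 1))), node(b, node(branch(6, b, 6), app(1, 1))), 6)); no other remaining equation mentions Q.
Bind Y := 6.
MGU = { P ↦ g(b), A ↦ branch(b, g(b), g(b)), V ↦ node(branch(6, b, 6), app(1, 1)), B ↦ node(b, node(branch(6, b, 6), app(1, 1))), T ↦ 1, X ↦ g(branch(b, g(b), g(b))), Q ↦ branch(branch(1, node(branch(6, b, 6), app(1, 1)), 6), branch(6, 6, node(b, node(branch(6, b, 6), app(1, 1)))), branch(node(b, node(branch(6, b, 6), app(1, 1))), node(b, node(branch(6, b, 6), app(1, 1))), 6)), Y ↦ 6 }, so B ↦ node(b, node(branch(6, b, 6), app(1, 1))).

node(b, node(branch(6, b, 6), app(1, 1)))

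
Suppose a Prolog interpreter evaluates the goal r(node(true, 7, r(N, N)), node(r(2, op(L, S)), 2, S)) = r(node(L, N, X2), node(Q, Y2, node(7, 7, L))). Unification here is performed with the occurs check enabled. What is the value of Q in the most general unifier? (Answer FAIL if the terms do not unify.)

Decompose r/2: node(true, 7, r(N, N)) = node(L, N, X2),  node(r(2, op(L, S)), 2, S) = node(Q, Y2, node(7, 7, L)).
Decompose node/3: true = L,  7 = N,  r(N, N) = X2.
Bind L := true; substituting into the one remaining equation that mentions L gives: node(r(2, op(true, S)), 2, S) = node(Q, Y2, node(7, 7, true)).
Bind N := 7; substituting into the one remaining equation that mentions N gives: r(7, 7) = X2.
Bind X2 := r(7, 7); no other remaining equation mentions X2.
Decompose node/3: r(2, op(true, S)) = Q,  2 = Y2,  S = node(7, 7, true).
Bind Q := r(2, op(true, S)); no other remaining equation mentions Q.
Bind Y2 := 2; no other remaining equation mentions Y2.
Bind S := node(7, 7, true). Substituting into the earlier binding gives Q := r(2, op(true, node(7, 7, true))).
MGU = { L -> true, N -> 7, X2 -> r(7, 7), Q -> r(2, op(true, node(7, 7, true))), Y2 -> 2, S -> node(7, 7, true) }, so Q -> r(2, op(true, node(7, 7, true))).

r(2, op(true, node(7, 7, true)))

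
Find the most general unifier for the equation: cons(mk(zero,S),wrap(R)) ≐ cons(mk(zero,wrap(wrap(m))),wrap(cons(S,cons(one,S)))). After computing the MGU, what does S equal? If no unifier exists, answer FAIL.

wrap(wrap(m))

Decompose cons/2: mk(zero,S) ≐ mk(zero,wrap(wrap(m))),  wrap(R) ≐ wrap(cons(S,cons(one,S))).
Decompose mk/2: zero ≐ zero,  S ≐ wrap(wrap(m)).
Delete trivial equation zero ≐ zero.
Bind S := wrap(wrap(m)); substituting into the remaining equation gives: wrap(R) ≐ wrap(cons(wrap(wrap(m)),cons(one,wrap(wrap(m))))).
Decompose wrap/1: R ≐ cons(wrap(wrap(m)),cons(one,wrap(wrap(m)))).
Bind R := cons(wrap(wrap(m)),cons(one,wrap(wrap(m)))).
MGU = { S -> wrap(wrap(m)), R -> cons(wrap(wrap(m)),cons(one,wrap(wrap(m)))) }, so S -> wrap(wrap(m)).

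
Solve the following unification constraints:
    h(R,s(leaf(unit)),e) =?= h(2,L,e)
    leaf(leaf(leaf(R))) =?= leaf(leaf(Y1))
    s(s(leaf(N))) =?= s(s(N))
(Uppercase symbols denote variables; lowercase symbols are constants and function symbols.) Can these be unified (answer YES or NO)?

NO

Decompose h/3: R =?= 2,  s(leaf(unit)) =?= L,  e =?= e.
Bind R := 2; substituting into the one remaining equation that mentions R gives: leaf(leaf(leaf(2))) =?= leaf(leaf(Y1)).
Bind L := s(leaf(unit)); no other remaining equation mentions L.
Delete trivial equation e =?= e.
Decompose leaf/1: leaf(leaf(2)) =?= leaf(Y1).
Decompose leaf/1: leaf(2) =?= Y1.
Bind Y1 := leaf(2); no other remaining equation mentions Y1.
Decompose s/1: s(leaf(N)) =?= s(N).
Decompose s/1: leaf(N) =?= N.
Occurs check fails: N occurs in leaf(N); the equation N =?= leaf(N) has no finite solution.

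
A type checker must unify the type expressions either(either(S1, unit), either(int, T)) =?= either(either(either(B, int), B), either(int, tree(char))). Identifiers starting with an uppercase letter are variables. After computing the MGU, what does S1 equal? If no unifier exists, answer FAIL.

Decompose either/2: either(S1, unit) =?= either(either(B, int), B),  either(int, T) =?= either(int, tree(char)).
Decompose either/2: S1 =?= either(B, int),  unit =?= B.
Bind S1 := either(B, int); no other remaining equation mentions S1.
Bind B := unit; no other remaining equation mentions B. Substituting into the earlier binding gives S1 := either(unit, int).
Decompose either/2: int =?= int,  T =?= tree(char).
Delete trivial equation int =?= int.
Bind T := tree(char).
MGU = { S1 -> either(unit, int), B -> unit, T -> tree(char) }, so S1 -> either(unit, int).

either(unit, int)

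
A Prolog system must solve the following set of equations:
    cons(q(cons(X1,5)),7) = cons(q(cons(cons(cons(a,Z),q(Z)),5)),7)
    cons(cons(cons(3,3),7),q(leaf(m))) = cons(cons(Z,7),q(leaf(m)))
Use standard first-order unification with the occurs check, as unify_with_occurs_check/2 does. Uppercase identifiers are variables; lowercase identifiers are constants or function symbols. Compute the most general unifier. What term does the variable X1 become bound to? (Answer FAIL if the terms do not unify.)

Decompose cons/2: q(cons(X1,5)) = q(cons(cons(cons(a,Z),q(Z)),5)),  7 = 7.
Decompose q/1: cons(X1,5) = cons(cons(cons(a,Z),q(Z)),5).
Decompose cons/2: X1 = cons(cons(a,Z),q(Z)),  5 = 5.
Bind X1 := cons(cons(a,Z),q(Z)); no other remaining equation mentions X1.
Delete trivial equation 5 = 5.
Delete trivial equation 7 = 7.
Decompose cons/2: cons(cons(3,3),7) = cons(Z,7),  q(leaf(m)) = q(leaf(m)).
Decompose cons/2: cons(3,3) = Z,  7 = 7.
Bind Z := cons(3,3); no other remaining equation mentions Z. Substituting into the earlier binding gives X1 := cons(cons(a,cons(3,3)),q(cons(3,3))).
Delete trivial equation 7 = 7.
Delete trivial equation q(leaf(m)) = q(leaf(m)).
MGU = { X1 -> cons(cons(a,cons(3,3)),q(cons(3,3))), Z -> cons(3,3) }, so X1 -> cons(cons(a,cons(3,3)),q(cons(3,3))).

cons(cons(a,cons(3,3)),q(cons(3,3)))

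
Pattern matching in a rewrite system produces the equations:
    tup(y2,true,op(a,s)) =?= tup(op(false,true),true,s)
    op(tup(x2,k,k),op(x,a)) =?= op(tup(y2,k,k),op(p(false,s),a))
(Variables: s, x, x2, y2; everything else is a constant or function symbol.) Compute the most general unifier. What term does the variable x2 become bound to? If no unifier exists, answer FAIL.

Decompose tup/3: y2 =?= op(false,true),  true =?= true,  op(a,s) =?= s.
Bind y2 := op(false,true); substituting into the one remaining equation that mentions y2 gives: op(tup(x2,k,k),op(x,a)) =?= op(tup(op(false,true),k,k),op(p(false,s),a)).
Delete trivial equation true =?= true.
Occurs check fails: s occurs in op(a,s); the equation s =?= op(a,s) has no finite solution.

FAIL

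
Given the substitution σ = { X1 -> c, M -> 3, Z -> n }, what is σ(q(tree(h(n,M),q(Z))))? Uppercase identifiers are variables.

q(tree(h(n,3),q(n)))

Replace each occurrence of M with 3.
Replace each occurrence of Z with n.
Result: q(tree(h(n,3),q(n))).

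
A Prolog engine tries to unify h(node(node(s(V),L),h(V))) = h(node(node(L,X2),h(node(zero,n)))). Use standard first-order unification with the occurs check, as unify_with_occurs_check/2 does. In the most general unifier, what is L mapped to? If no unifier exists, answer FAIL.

s(node(zero,n))

Decompose h/1: node(node(s(V),L),h(V)) = node(node(L,X2),h(node(zero,n))).
Decompose node/2: node(s(V),L) = node(L,X2),  h(V) = h(node(zero,n)).
Decompose node/2: s(V) = L,  L = X2.
Bind L := s(V); substituting into the one remaining equation that mentions L gives: s(V) = X2.
Bind X2 := s(V); no other remaining equation mentions X2.
Decompose h/1: V = node(zero,n).
Bind V := node(zero,n). Substituting into the earlier bindings gives L := s(node(zero,n)), X2 := s(node(zero,n)).
MGU = { L ↦ s(node(zero,n)), X2 ↦ s(node(zero,n)), V ↦ node(zero,n) }, so L ↦ s(node(zero,n)).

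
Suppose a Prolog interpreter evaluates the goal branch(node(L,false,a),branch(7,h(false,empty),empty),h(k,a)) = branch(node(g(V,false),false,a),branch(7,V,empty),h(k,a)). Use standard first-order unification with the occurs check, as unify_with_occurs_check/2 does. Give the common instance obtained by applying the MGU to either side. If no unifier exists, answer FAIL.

Decompose branch/3: node(L,false,a) = node(g(V,false),false,a),  branch(7,h(false,empty),empty) = branch(7,V,empty),  h(k,a) = h(k,a).
Decompose node/3: L = g(V,false),  false = false,  a = a.
Bind L := g(V,false); no other remaining equation mentions L.
Delete trivial equation false = false.
Delete trivial equation a = a.
Decompose branch/3: 7 = 7,  h(false,empty) = V,  empty = empty.
Delete trivial equation 7 = 7.
Bind V := h(false,empty); no other remaining equation mentions V. Substituting into the earlier binding gives L := g(h(false,empty),false).
Delete trivial equation empty = empty.
Delete trivial equation h(k,a) = h(k,a).
Applying the MGU to either side gives branch(node(g(h(false,empty),false),false,a),branch(7,h(false,empty),empty),h(k,a)).

branch(node(g(h(false,empty),false),false,a),branch(7,h(false,empty),empty),h(k,a))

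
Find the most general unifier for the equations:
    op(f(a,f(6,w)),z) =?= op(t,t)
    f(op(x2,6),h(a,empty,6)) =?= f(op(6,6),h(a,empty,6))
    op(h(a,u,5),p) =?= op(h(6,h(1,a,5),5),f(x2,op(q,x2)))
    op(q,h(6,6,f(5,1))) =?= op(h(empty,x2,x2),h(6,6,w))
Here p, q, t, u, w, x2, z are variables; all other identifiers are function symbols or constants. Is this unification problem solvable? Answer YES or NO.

NO

Decompose op/2: f(a,f(6,w)) =?= t,  z =?= t.
Bind t := f(a,f(6,w)); substituting into the one remaining equation that mentions t gives: z =?= f(a,f(6,w)).
Bind z := f(a,f(6,w)); no other remaining equation mentions z.
Decompose f/2: op(x2,6) =?= op(6,6),  h(a,empty,6) =?= h(a,empty,6).
Decompose op/2: x2 =?= 6,  6 =?= 6.
Bind x2 := 6; substituting into the 2 remaining equations that mention x2 gives: op(h(a,u,5),p) =?= op(h(6,h(1,a,5),5),f(6,op(q,6))),  op(q,h(6,6,f(5,1))) =?= op(h(empty,6,6),h(6,6,w)).
Delete trivial equation 6 =?= 6.
Delete trivial equation h(a,empty,6) =?= h(a,empty,6).
Decompose op/2: h(a,u,5) =?= h(6,h(1,a,5),5),  p =?= f(6,op(q,6)).
Decompose h/3: a =?= 6,  u =?= h(1,a,5),  5 =?= 5.
Clash: constants a and 6 differ; no unifier exists.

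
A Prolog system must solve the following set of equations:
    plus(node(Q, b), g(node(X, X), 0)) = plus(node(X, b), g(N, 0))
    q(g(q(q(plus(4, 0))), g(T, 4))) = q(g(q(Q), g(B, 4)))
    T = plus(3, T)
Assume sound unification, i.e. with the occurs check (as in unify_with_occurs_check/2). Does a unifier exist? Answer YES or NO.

Decompose plus/2: node(Q, b) = node(X, b),  g(node(X, X), 0) = g(N, 0).
Decompose node/2: Q = X,  b = b.
Bind Q := X; substituting into the one remaining equation that mentions Q gives: q(g(q(q(plus(4, 0))), g(T, 4))) = q(g(q(X), g(B, 4))).
Delete trivial equation b = b.
Decompose g/2: node(X, X) = N,  0 = 0.
Bind N := node(X, X); no other remaining equation mentions N.
Delete trivial equation 0 = 0.
Decompose q/1: g(q(q(plus(4, 0))), g(T, 4)) = g(q(X), g(B, 4)).
Decompose g/2: q(q(plus(4, 0))) = q(X),  g(T, 4) = g(B, 4).
Decompose q/1: q(plus(4, 0)) = X.
Bind X := q(plus(4, 0)); no other remaining equation mentions X. Substituting into the earlier bindings gives Q := q(plus(4, 0)), N := node(q(plus(4, 0)), q(plus(4, 0))).
Decompose g/2: T = B,  4 = 4.
Bind T := B; substituting into the one remaining equation that mentions T gives: B = plus(3, B).
Delete trivial equation 4 = 4.
Occurs check fails: B occurs in plus(3, B); the equation B = plus(3, B) has no finite solution.

NO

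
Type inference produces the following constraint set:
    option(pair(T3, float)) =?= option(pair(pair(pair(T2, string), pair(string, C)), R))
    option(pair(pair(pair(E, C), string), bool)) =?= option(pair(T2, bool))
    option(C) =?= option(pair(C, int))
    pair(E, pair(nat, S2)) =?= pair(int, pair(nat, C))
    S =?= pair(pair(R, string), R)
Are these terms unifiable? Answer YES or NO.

NO

Decompose option/1: pair(T3, float) =?= pair(pair(pair(T2, string), pair(string, C)), R).
Decompose pair/2: T3 =?= pair(pair(T2, string), pair(string, C)),  float =?= R.
Bind T3 := pair(pair(T2, string), pair(string, C)); no other remaining equation mentions T3.
Bind R := float; substituting into the one remaining equation that mentions R gives: S =?= pair(pair(float, string), float).
Decompose option/1: pair(pair(pair(E, C), string), bool) =?= pair(T2, bool).
Decompose pair/2: pair(pair(E, C), string) =?= T2,  bool =?= bool.
Bind T2 := pair(pair(E, C), string); no other remaining equation mentions T2. Substituting into the earlier binding gives T3 := pair(pair(pair(pair(E, C), string), string), pair(string, C)).
Delete trivial equation bool =?= bool.
Decompose option/1: C =?= pair(C, int).
Occurs check fails: C occurs in pair(C, int); the equation C =?= pair(C, int) has no finite solution.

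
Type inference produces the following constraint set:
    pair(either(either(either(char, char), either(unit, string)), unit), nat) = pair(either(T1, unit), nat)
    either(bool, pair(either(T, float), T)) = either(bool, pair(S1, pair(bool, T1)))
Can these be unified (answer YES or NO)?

Decompose pair/2: either(either(either(char, char), either(unit, string)), unit) = either(T1, unit),  nat = nat.
Decompose either/2: either(either(char, char), either(unit, string)) = T1,  unit = unit.
Bind T1 := either(either(char, char), either(unit, string)); substituting into the one remaining equation that mentions T1 gives: either(bool, pair(either(T, float), T)) = either(bool, pair(S1, pair(bool, either(either(char, char), either(unit, string))))).
Delete trivial equation unit = unit.
Delete trivial equation nat = nat.
Decompose either/2: bool = bool,  pair(either(T, float), T) = pair(S1, pair(bool, either(either(char, char), either(unit, string)))).
Delete trivial equation bool = bool.
Decompose pair/2: either(T, float) = S1,  T = pair(bool, either(either(char, char), either(unit, string))).
Bind S1 := either(T, float); no other remaining equation mentions S1.
Bind T := pair(bool, either(either(char, char), either(unit, string))). Substituting into the earlier binding gives S1 := either(pair(bool, either(either(char, char), either(unit, string))), float).
No equations remain and no clash or occurs-check failure arose, so a unifier exists.

YES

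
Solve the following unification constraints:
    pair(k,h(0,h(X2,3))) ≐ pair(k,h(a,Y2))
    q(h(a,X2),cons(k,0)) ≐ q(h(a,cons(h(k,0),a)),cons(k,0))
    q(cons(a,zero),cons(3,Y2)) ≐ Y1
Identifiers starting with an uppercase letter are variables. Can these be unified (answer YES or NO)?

Decompose pair/2: k ≐ k,  h(0,h(X2,3)) ≐ h(a,Y2).
Delete trivial equation k ≐ k.
Decompose h/2: 0 ≐ a,  h(X2,3) ≐ Y2.
Clash: constants 0 and a differ; no unifier exists.

NO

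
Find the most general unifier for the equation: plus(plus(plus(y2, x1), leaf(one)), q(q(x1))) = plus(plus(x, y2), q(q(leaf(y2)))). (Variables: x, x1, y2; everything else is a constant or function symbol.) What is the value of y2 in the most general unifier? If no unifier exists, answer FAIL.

Decompose plus/2: plus(plus(y2, x1), leaf(one)) = plus(x, y2),  q(q(x1)) = q(q(leaf(y2))).
Decompose plus/2: plus(y2, x1) = x,  leaf(one) = y2.
Bind x := plus(y2, x1); no other remaining equation mentions x.
Bind y2 := leaf(one); substituting into the remaining equation gives: q(q(x1)) = q(q(leaf(leaf(one)))). Substituting into the earlier binding gives x := plus(leaf(one), x1).
Decompose q/1: q(x1) = q(leaf(leaf(one))).
Decompose q/1: x1 = leaf(leaf(one)).
Bind x1 := leaf(leaf(one)). Substituting into the earlier binding gives x := plus(leaf(one), leaf(leaf(one))).
MGU = { x := plus(leaf(one), leaf(leaf(one))), y2 := leaf(one), x1 := leaf(leaf(one)) }, so y2 := leaf(one).

leaf(one)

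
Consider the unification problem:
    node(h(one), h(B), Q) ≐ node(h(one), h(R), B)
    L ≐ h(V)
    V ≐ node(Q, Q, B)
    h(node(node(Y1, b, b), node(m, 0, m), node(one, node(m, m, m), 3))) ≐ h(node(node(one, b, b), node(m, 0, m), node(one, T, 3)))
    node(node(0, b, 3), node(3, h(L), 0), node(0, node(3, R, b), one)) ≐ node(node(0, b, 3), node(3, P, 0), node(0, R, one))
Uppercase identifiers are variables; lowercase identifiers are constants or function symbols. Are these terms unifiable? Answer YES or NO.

NO

Decompose node/3: h(one) ≐ h(one),  h(B) ≐ h(R),  Q ≐ B.
Delete trivial equation h(one) ≐ h(one).
Decompose h/1: B ≐ R.
Bind B := R; substituting into the 2 remaining equations that mention B gives: Q ≐ R,  V ≐ node(Q, Q, R).
Bind Q := R; substituting into the one remaining equation that mentions Q gives: V ≐ node(R, R, R).
Bind L := h(V); substituting into the one remaining equation that mentions L gives: node(node(0, b, 3), node(3, h(h(V)), 0), node(0, node(3, R, b), one)) ≐ node(node(0, b, 3), node(3, P, 0), node(0, R, one)).
Bind V := node(R, R, R); substituting into the one remaining equation that mentions V gives: node(node(0, b, 3), node(3, h(h(node(R, R, R))), 0), node(0, node(3, R, b), one)) ≐ node(node(0, b, 3), node(3, P, 0), node(0, R, one)). Substituting into the earlier binding gives L := h(node(R, R, R)).
Decompose h/1: node(node(Y1, b, b), node(m, 0, m), node(one, node(m, m, m), 3)) ≐ node(node(one, b, b), node(m, 0, m), node(one, T, 3)).
Decompose node/3: node(Y1, b, b) ≐ node(one, b, b),  node(m, 0, m) ≐ node(m, 0, m),  node(one, node(m, m, m), 3) ≐ node(one, T, 3).
Decompose node/3: Y1 ≐ one,  b ≐ b,  b ≐ b.
Bind Y1 := one; no other remaining equation mentions Y1.
Delete trivial equation b ≐ b.
Delete trivial equation b ≐ b.
Delete trivial equation node(m, 0, m) ≐ node(m, 0, m).
Decompose node/3: one ≐ one,  node(m, m, m) ≐ T,  3 ≐ 3.
Delete trivial equation one ≐ one.
Bind T := node(m, m, m); no other remaining equation mentions T.
Delete trivial equation 3 ≐ 3.
Decompose node/3: node(0, b, 3) ≐ node(0, b, 3),  node(3, h(h(node(R, R, R))), 0) ≐ node(3, P, 0),  node(0, node(3, R, b), one) ≐ node(0, R, one).
Delete trivial equation node(0, b, 3) ≐ node(0, b, 3).
Decompose node/3: 3 ≐ 3,  h(h(node(R, R, R))) ≐ P,  0 ≐ 0.
Delete trivial equation 3 ≐ 3.
Bind P := h(h(node(R, R, R))); no other remaining equation mentions P.
Delete trivial equation 0 ≐ 0.
Decompose node/3: 0 ≐ 0,  node(3, R, b) ≐ R,  one ≐ one.
Delete trivial equation 0 ≐ 0.
Occurs check fails: R occurs in node(3, R, b); the equation R ≐ node(3, R, b) has no finite solution.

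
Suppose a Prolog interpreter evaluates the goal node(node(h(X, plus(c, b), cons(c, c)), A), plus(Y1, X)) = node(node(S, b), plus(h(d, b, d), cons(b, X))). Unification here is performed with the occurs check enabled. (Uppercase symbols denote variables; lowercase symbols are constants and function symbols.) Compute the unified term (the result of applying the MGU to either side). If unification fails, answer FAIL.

Decompose node/2: node(h(X, plus(c, b), cons(c, c)), A) = node(S, b),  plus(Y1, X) = plus(h(d, b, d), cons(b, X)).
Decompose node/2: h(X, plus(c, b), cons(c, c)) = S,  A = b.
Bind S := h(X, plus(c, b), cons(c, c)); no other remaining equation mentions S.
Bind A := b; no other remaining equation mentions A.
Decompose plus/2: Y1 = h(d, b, d),  X = cons(b, X).
Bind Y1 := h(d, b, d); no other remaining equation mentions Y1.
Occurs check fails: X occurs in cons(b, X); the equation X = cons(b, X) has no finite solution.

FAIL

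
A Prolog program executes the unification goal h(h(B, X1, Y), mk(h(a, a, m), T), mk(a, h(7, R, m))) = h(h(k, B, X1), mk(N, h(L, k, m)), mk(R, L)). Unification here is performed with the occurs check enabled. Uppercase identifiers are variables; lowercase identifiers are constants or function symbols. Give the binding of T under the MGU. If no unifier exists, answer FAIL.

h(h(7, a, m), k, m)

Decompose h/3: h(B, X1, Y) = h(k, B, X1),  mk(h(a, a, m), T) = mk(N, h(L, k, m)),  mk(a, h(7, R, m)) = mk(R, L).
Decompose h/3: B = k,  X1 = B,  Y = X1.
Bind B := k; substituting into the one remaining equation that mentions B gives: X1 = k.
Bind X1 := k; substituting into the one remaining equation that mentions X1 gives: Y = k.
Bind Y := k; no other remaining equation mentions Y.
Decompose mk/2: h(a, a, m) = N,  T = h(L, k, m).
Bind N := h(a, a, m); no other remaining equation mentions N.
Bind T := h(L, k, m); no other remaining equation mentions T.
Decompose mk/2: a = R,  h(7, R, m) = L.
Bind R := a; substituting into the remaining equation gives: h(7, a, m) = L.
Bind L := h(7, a, m). Substituting into the earlier binding gives T := h(h(7, a, m), k, m).
MGU = { B ↦ k, X1 ↦ k, Y ↦ k, N ↦ h(a, a, m), T ↦ h(h(7, a, m), k, m), R ↦ a, L ↦ h(7, a, m) }, so T ↦ h(h(7, a, m), k, m).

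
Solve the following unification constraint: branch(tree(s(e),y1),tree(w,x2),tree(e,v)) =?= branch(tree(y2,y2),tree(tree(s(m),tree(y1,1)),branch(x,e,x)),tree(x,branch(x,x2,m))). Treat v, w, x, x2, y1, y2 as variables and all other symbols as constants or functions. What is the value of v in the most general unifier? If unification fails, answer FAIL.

branch(e,branch(e,e,e),m)

Decompose branch/3: tree(s(e),y1) =?= tree(y2,y2),  tree(w,x2) =?= tree(tree(s(m),tree(y1,1)),branch(x,e,x)),  tree(e,v) =?= tree(x,branch(x,x2,m)).
Decompose tree/2: s(e) =?= y2,  y1 =?= y2.
Bind y2 := s(e); substituting into the one remaining equation that mentions y2 gives: y1 =?= s(e).
Bind y1 := s(e); substituting into the one remaining equation that mentions y1 gives: tree(w,x2) =?= tree(tree(s(m),tree(s(e),1)),branch(x,e,x)).
Decompose tree/2: w =?= tree(s(m),tree(s(e),1)),  x2 =?= branch(x,e,x).
Bind w := tree(s(m),tree(s(e),1)); no other remaining equation mentions w.
Bind x2 := branch(x,e,x); substituting into the remaining equation gives: tree(e,v) =?= tree(x,branch(x,branch(x,e,x),m)).
Decompose tree/2: e =?= x,  v =?= branch(x,branch(x,e,x),m).
Bind x := e; substituting into the remaining equation gives: v =?= branch(e,branch(e,e,e),m). Substituting into the earlier binding gives x2 := branch(e,e,e).
Bind v := branch(e,branch(e,e,e),m).
MGU = { y2 ↦ s(e), y1 ↦ s(e), w ↦ tree(s(m),tree(s(e),1)), x2 ↦ branch(e,e,e), x ↦ e, v ↦ branch(e,branch(e,e,e),m) }, so v ↦ branch(e,branch(e,e,e),m).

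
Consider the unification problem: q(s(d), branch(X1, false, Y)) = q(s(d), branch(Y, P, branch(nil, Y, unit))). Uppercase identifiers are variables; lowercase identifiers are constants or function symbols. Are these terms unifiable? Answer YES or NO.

NO

Decompose q/2: s(d) = s(d),  branch(X1, false, Y) = branch(Y, P, branch(nil, Y, unit)).
Delete trivial equation s(d) = s(d).
Decompose branch/3: X1 = Y,  false = P,  Y = branch(nil, Y, unit).
Bind X1 := Y; no other remaining equation mentions X1.
Bind P := false; no other remaining equation mentions P.
Occurs check fails: Y occurs in branch(nil, Y, unit); the equation Y = branch(nil, Y, unit) has no finite solution.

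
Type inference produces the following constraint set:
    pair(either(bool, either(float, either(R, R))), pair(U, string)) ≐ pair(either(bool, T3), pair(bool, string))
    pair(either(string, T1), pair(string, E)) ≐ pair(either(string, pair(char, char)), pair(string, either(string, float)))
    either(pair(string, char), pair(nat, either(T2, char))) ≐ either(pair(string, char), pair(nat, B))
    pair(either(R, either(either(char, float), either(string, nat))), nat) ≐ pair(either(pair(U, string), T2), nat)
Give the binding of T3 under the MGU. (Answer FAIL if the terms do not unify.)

Decompose pair/2: either(bool, either(float, either(R, R))) ≐ either(bool, T3),  pair(U, string) ≐ pair(bool, string).
Decompose either/2: bool ≐ bool,  either(float, either(R, R)) ≐ T3.
Delete trivial equation bool ≐ bool.
Bind T3 := either(float, either(R, R)); no other remaining equation mentions T3.
Decompose pair/2: U ≐ bool,  string ≐ string.
Bind U := bool; substituting into the one remaining equation that mentions U gives: pair(either(R, either(either(char, float), either(string, nat))), nat) ≐ pair(either(pair(bool, string), T2), nat).
Delete trivial equation string ≐ string.
Decompose pair/2: either(string, T1) ≐ either(string, pair(char, char)),  pair(string, E) ≐ pair(string, either(string, float)).
Decompose either/2: string ≐ string,  T1 ≐ pair(char, char).
Delete trivial equation string ≐ string.
Bind T1 := pair(char, char); no other remaining equation mentions T1.
Decompose pair/2: string ≐ string,  E ≐ either(string, float).
Delete trivial equation string ≐ string.
Bind E := either(string, float); no other remaining equation mentions E.
Decompose either/2: pair(string, char) ≐ pair(string, char),  pair(nat, either(T2, char)) ≐ pair(nat, B).
Delete trivial equation pair(string, char) ≐ pair(string, char).
Decompose pair/2: nat ≐ nat,  either(T2, char) ≐ B.
Delete trivial equation nat ≐ nat.
Bind B := either(T2, char); no other remaining equation mentions B.
Decompose pair/2: either(R, either(either(char, float), either(string, nat))) ≐ either(pair(bool, string), T2),  nat ≐ nat.
Decompose either/2: R ≐ pair(bool, string),  either(either(char, float), either(string, nat)) ≐ T2.
Bind R := pair(bool, string); no other remaining equation mentions R. Substituting into the earlier binding gives T3 := either(float, either(pair(bool, string), pair(bool, string))).
Bind T2 := either(either(char, float), either(string, nat)); no other remaining equation mentions T2. Substituting into the earlier binding gives B := either(either(either(char, float), either(string, nat)), char).
Delete trivial equation nat ≐ nat.
MGU = { T3 ↦ either(float, either(pair(bool, string), pair(bool, string))), U ↦ bool, T1 ↦ pair(char, char), E ↦ either(string, float), B ↦ either(either(either(char, float), either(string, nat)), char), R ↦ pair(bool, string), T2 ↦ either(either(char, float), either(string, nat)) }, so T3 ↦ either(float, either(pair(bool, string), pair(bool, string))).

either(float, either(pair(bool, string), pair(bool, string)))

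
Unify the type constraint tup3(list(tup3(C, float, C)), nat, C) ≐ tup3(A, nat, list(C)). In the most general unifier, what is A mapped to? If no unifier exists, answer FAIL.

FAIL

Decompose tup3/3: list(tup3(C, float, C)) ≐ A,  nat ≐ nat,  C ≐ list(C).
Bind A := list(tup3(C, float, C)); no other remaining equation mentions A.
Delete trivial equation nat ≐ nat.
Occurs check fails: C occurs in list(C); the equation C ≐ list(C) has no finite solution.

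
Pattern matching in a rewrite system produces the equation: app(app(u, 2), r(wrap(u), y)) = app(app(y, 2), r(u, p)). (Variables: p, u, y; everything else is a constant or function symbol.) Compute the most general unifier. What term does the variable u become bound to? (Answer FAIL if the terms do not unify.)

Decompose app/2: app(u, 2) = app(y, 2),  r(wrap(u), y) = r(u, p).
Decompose app/2: u = y,  2 = 2.
Bind u := y; substituting into the one remaining equation that mentions u gives: r(wrap(y), y) = r(y, p).
Delete trivial equation 2 = 2.
Decompose r/2: wrap(y) = y,  y = p.
Occurs check fails: y occurs in wrap(y); the equation y = wrap(y) has no finite solution.

FAIL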